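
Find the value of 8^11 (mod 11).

Step 1: Compute 8^11 mod 11 step by step, reducing modulo 11 at each step.
  8^1 mod 11 = 8
  8^2 mod 11 = (8 * 8) mod 11 = 9
  8^3 mod 11 = (9 * 8) mod 11 = 6
  8^4 mod 11 = (6 * 8) mod 11 = 4
  8^5 mod 11 = (4 * 8) mod 11 = 10
  8^6 mod 11 = (10 * 8) mod 11 = 3
  8^7 mod 11 = (3 * 8) mod 11 = 2
  8^8 mod 11 = (2 * 8) mod 11 = 5
  8^9 mod 11 = (5 * 8) mod 11 = 7
  8^10 mod 11 = (7 * 8) mod 11 = 1
  8^11 mod 11 = (1 * 8) mod 11 = 8
Step 2: Result = 8.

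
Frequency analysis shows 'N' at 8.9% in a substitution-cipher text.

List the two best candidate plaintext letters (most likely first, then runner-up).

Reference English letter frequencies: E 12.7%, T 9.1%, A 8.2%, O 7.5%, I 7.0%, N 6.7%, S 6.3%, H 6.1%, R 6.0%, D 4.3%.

Step 1: Observed frequency of 'N' is 8.9%.
Step 2: Compute distances to each reference frequency and sort:
  T (9.1%): difference = 0.2% <-- BEST
  A (8.2%): difference = 0.7% <-- RUNNER-UP
  O (7.5%): difference = 1.4%
  I (7.0%): difference = 1.9%
  N (6.7%): difference = 2.2%
Step 3: Most likely is 'T' (9.1%, diff 0.2%); second most likely is 'A' (8.2%, diff 0.7%).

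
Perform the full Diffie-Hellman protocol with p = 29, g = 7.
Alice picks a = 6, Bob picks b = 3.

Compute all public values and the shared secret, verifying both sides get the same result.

Step 1: A = g^a mod p = 7^6 mod 29 = 25.
Step 2: B = g^b mod p = 7^3 mod 29 = 24.
Step 3: Alice computes s = B^a mod p = 24^6 mod 29 = 23.
Step 4: Bob computes s = A^b mod p = 25^3 mod 29 = 23.
Both sides agree: shared secret = 23.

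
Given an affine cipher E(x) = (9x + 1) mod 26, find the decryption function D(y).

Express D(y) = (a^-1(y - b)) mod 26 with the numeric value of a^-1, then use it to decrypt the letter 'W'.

Step 1: Find a^-1, the modular inverse of 9 mod 26.
Step 2: We need 9 * a^-1 = 1 (mod 26).
Step 3: 9 * 3 = 27 = 1 * 26 + 1, so a^-1 = 3.
Step 4: D(y) = 3(y - 1) mod 26.
Step 5: Apply to 'W' (y = 22): D(22) = 3 * (22 - 1) mod 26 = 3 * 21 mod 26 = 11 -> 'L'.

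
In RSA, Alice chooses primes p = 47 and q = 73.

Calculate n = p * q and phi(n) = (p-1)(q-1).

Step 1: n = p * q = 47 * 73 = 3431.
Step 2: phi(n) = (p-1)(q-1) = 46 * 72 = 3312.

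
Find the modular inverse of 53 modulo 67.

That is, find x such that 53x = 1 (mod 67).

Step 1: We need x such that 53 * x = 1 (mod 67).
Step 2: Using the extended Euclidean algorithm or trial:
  53 * 43 = 2279 = 34 * 67 + 1.
Step 3: Since 2279 mod 67 = 1, the inverse is x = 43.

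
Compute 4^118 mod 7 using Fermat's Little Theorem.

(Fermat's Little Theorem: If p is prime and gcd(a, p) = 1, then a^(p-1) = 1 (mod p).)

Step 1: Since 7 is prime, by Fermat's Little Theorem: 4^6 = 1 (mod 7).
Step 2: Reduce exponent: 118 mod 6 = 4.
Step 3: So 4^118 = 4^4 (mod 7).
Step 4: 4^4 mod 7 = 4.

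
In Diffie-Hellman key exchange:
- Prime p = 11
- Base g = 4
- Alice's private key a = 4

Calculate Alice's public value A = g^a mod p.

Step 1: A = g^a mod p = 4^4 mod 11.
  4^1 mod 11 = 4
  4^2 mod 11 = (4 * 4) mod 11 = 5
  4^3 mod 11 = (5 * 4) mod 11 = 9
  4^4 mod 11 = (9 * 4) mod 11 = 3
Result: A = 3.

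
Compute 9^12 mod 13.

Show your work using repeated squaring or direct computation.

Step 1: Compute 9^12 mod 13 step by step, reducing modulo 13 at each step.
  9^1 mod 13 = 9
  9^2 mod 13 = (9 * 9) mod 13 = 3
  9^3 mod 13 = (3 * 9) mod 13 = 1
  9^4 mod 13 = (1 * 9) mod 13 = 9
  9^5 mod 13 = (9 * 9) mod 13 = 3
  9^6 mod 13 = (3 * 9) mod 13 = 1
  9^7 mod 13 = (1 * 9) mod 13 = 9
  9^8 mod 13 = (9 * 9) mod 13 = 3
  9^9 mod 13 = (3 * 9) mod 13 = 1
  9^10 mod 13 = (1 * 9) mod 13 = 9
  9^11 mod 13 = (9 * 9) mod 13 = 3
  9^12 mod 13 = (3 * 9) mod 13 = 1
Step 2: Result = 1.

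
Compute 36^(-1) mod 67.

Step 1: We need x such that 36 * x = 1 (mod 67).
Step 2: Using the extended Euclidean algorithm or trial:
  36 * 54 = 1944 = 29 * 67 + 1.
Step 3: Since 1944 mod 67 = 1, the inverse is x = 54.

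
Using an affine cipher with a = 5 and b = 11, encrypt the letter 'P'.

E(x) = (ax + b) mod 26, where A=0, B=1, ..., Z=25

Step 1: Convert 'P' to number: x = 15.
Step 2: E(15) = (5 * 15 + 11) mod 26 = 86 mod 26 = 8.
Step 3: Convert 8 back to letter: I.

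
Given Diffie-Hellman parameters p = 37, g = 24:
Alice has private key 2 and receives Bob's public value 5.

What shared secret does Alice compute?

Step 1: s = B^a mod p = 5^2 mod 37.
  5^1 mod 37 = 5
  5^2 mod 37 = (5 * 5) mod 37 = 25
Result: shared secret = 25.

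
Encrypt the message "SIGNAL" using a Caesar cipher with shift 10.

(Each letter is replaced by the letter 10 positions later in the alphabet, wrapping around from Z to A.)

Step 1: For each letter, shift forward by 10 positions (mod 26).
  S (position 18) -> position (18+10) mod 26 = 2 -> C
  I (position 8) -> position (8+10) mod 26 = 18 -> S
  G (position 6) -> position (6+10) mod 26 = 16 -> Q
  N (position 13) -> position (13+10) mod 26 = 23 -> X
  A (position 0) -> position (0+10) mod 26 = 10 -> K
  L (position 11) -> position (11+10) mod 26 = 21 -> V
Result: CSQXKV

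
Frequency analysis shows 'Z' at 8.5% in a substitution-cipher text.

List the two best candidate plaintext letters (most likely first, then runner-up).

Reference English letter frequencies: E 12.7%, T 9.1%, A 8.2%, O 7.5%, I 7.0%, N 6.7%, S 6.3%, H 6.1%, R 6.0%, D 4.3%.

Step 1: Observed frequency of 'Z' is 8.5%.
Step 2: Compute distances to each reference frequency and sort:
  A (8.2%): difference = 0.3% <-- BEST
  T (9.1%): difference = 0.6% <-- RUNNER-UP
  O (7.5%): difference = 1.0%
  I (7.0%): difference = 1.5%
  N (6.7%): difference = 1.8%
Step 3: Most likely is 'A' (8.2%, diff 0.3%); second most likely is 'T' (9.1%, diff 0.6%).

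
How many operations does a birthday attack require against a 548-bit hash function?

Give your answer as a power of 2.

Step 1: The birthday paradox gives collision probability ~50% after sqrt(2^n) = 2^(n/2) hashes.
Step 2: For 548-bit output: 2^(548/2) = 2^274.
Step 3: Approximately 2^274 hash computations needed.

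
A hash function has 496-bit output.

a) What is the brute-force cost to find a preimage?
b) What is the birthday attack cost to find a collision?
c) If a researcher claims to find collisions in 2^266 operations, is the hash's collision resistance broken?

Step 1: Preimage resistance requires brute-force of 2^496 operations.
Step 2: Collision resistance (birthday bound) = 2^(496/2) = 2^248.
Step 3: The claimed attack costs 2^266 operations.
Step 4: Since 2^266 >= 2^248, the claimed attack is no faster than the generic birthday attack, so this does not break collision resistance.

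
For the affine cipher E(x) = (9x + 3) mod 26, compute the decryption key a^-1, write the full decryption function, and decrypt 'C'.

Step 1: Find a^-1, the modular inverse of 9 mod 26.
Step 2: We need 9 * a^-1 = 1 (mod 26).
Step 3: 9 * 3 = 27 = 1 * 26 + 1, so a^-1 = 3.
Step 4: D(y) = 3(y - 3) mod 26.
Step 5: Apply to 'C' (y = 2): D(2) = 3 * (2 - 3) mod 26 = 3 * -1 mod 26 = 23 -> 'X'.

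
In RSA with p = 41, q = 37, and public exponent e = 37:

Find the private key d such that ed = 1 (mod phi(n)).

Step 1: n = 41 * 37 = 1517.
Step 2: phi(n) = 40 * 36 = 1440.
Step 3: Find d such that 37 * d = 1 (mod 1440).
Step 4: d = 37^(-1) mod 1440 = 973.
Verification: 37 * 973 = 36001 = 25 * 1440 + 1.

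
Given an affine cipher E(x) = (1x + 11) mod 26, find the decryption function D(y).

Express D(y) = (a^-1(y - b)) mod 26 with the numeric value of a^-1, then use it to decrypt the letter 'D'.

Step 1: Find a^-1, the modular inverse of 1 mod 26.
Step 2: We need 1 * a^-1 = 1 (mod 26).
Step 3: 1 * 1 = 1 = 0 * 26 + 1, so a^-1 = 1.
Step 4: D(y) = 1(y - 11) mod 26.
Step 5: Apply to 'D' (y = 3): D(3) = 1 * (3 - 11) mod 26 = 1 * -8 mod 26 = 18 -> 'S'.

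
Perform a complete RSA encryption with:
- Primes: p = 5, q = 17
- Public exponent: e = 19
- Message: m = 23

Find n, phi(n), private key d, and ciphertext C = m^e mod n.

Step 1: n = 5 * 17 = 85.
Step 2: phi(n) = (5-1)(17-1) = 4 * 16 = 64.
Step 3: Find d = 19^(-1) mod 64 = 27.
  Verify: 19 * 27 = 513 = 1 (mod 64).
Step 4: C = 23^19 mod 85 = 12.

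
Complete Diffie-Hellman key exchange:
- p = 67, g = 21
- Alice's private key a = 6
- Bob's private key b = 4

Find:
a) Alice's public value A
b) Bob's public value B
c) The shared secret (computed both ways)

Step 1: A = g^a mod p = 21^6 mod 67 = 24.
Step 2: B = g^b mod p = 21^4 mod 67 = 47.
Step 3: Alice computes s = B^a mod p = 47^6 mod 67 = 59.
Step 4: Bob computes s = A^b mod p = 24^4 mod 67 = 59.
Both sides agree: shared secret = 59.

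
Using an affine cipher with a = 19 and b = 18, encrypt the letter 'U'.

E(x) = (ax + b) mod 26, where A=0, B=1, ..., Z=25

Step 1: Convert 'U' to number: x = 20.
Step 2: E(20) = (19 * 20 + 18) mod 26 = 398 mod 26 = 8.
Step 3: Convert 8 back to letter: I.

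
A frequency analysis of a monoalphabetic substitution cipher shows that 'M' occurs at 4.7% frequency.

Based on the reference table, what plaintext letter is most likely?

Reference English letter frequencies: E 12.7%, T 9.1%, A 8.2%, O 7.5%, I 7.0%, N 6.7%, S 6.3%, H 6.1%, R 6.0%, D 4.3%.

Step 1: The observed frequency is 4.7%.
Step 2: Compare with English frequencies:
  E: 12.7% (difference: 8.0%)
  T: 9.1% (difference: 4.4%)
  A: 8.2% (difference: 3.5%)
  O: 7.5% (difference: 2.8%)
  I: 7.0% (difference: 2.3%)
  N: 6.7% (difference: 2.0%)
  S: 6.3% (difference: 1.6%)
  H: 6.1% (difference: 1.4%)
  R: 6.0% (difference: 1.3%)
  D: 4.3% (difference: 0.4%) <-- closest
Step 3: 'M' most likely represents 'D' (frequency 4.3%).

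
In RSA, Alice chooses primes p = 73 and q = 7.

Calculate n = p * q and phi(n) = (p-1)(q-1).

Step 1: n = p * q = 73 * 7 = 511.
Step 2: phi(n) = (p-1)(q-1) = 72 * 6 = 432.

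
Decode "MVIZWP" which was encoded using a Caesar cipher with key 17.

Step 1: Reverse the shift by subtracting 17 from each letter position.
  M (position 12) -> position (12-17) mod 26 = 21 -> V
  V (position 21) -> position (21-17) mod 26 = 4 -> E
  I (position 8) -> position (8-17) mod 26 = 17 -> R
  Z (position 25) -> position (25-17) mod 26 = 8 -> I
  W (position 22) -> position (22-17) mod 26 = 5 -> F
  P (position 15) -> position (15-17) mod 26 = 24 -> Y
Decrypted message: VERIFY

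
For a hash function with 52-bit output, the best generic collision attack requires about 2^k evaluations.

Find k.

Step 1: The hash has a 52-bit output.
Step 2: Collision resistance means it should be infeasible to find any x != y with h(x) = h(y).
By the birthday bound, a generic collision search succeeds after about sqrt(2^52) = 2^(52/2) = 2^26 evaluations.
Step 3: Security level = 26 bits.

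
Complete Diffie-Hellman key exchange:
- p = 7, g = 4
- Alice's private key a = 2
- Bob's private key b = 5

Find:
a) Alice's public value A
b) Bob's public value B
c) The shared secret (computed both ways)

Step 1: A = g^a mod p = 4^2 mod 7 = 2.
Step 2: B = g^b mod p = 4^5 mod 7 = 2.
Step 3: Alice computes s = B^a mod p = 2^2 mod 7 = 4.
Step 4: Bob computes s = A^b mod p = 2^5 mod 7 = 4.
Both sides agree: shared secret = 4.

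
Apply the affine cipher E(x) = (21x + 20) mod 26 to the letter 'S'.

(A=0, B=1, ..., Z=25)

Step 1: Convert 'S' to number: x = 18.
Step 2: E(18) = (21 * 18 + 20) mod 26 = 398 mod 26 = 8.
Step 3: Convert 8 back to letter: I.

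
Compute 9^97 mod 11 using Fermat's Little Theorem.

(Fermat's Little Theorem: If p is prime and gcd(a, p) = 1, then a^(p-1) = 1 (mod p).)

Step 1: Since 11 is prime, by Fermat's Little Theorem: 9^10 = 1 (mod 11).
Step 2: Reduce exponent: 97 mod 10 = 7.
Step 3: So 9^97 = 9^7 (mod 11).
Step 4: 9^7 mod 11 = 4.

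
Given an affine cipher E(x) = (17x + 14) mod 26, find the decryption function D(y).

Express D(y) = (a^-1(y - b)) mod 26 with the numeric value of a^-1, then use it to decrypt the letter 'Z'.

Step 1: Find a^-1, the modular inverse of 17 mod 26.
Step 2: We need 17 * a^-1 = 1 (mod 26).
Step 3: 17 * 23 = 391 = 15 * 26 + 1, so a^-1 = 23.
Step 4: D(y) = 23(y - 14) mod 26.
Step 5: Apply to 'Z' (y = 25): D(25) = 23 * (25 - 14) mod 26 = 23 * 11 mod 26 = 19 -> 'T'.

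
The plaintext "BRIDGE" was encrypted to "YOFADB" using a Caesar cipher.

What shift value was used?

Step 1: Compare first letters: B (position 1) -> Y (position 24).
Step 2: Shift = (24 - 1) mod 26 = 23.
The shift value is 23.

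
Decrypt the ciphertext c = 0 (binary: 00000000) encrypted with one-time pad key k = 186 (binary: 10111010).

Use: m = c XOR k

Step 1: XOR ciphertext with key:
  Ciphertext: 00000000
  Key:        10111010
  XOR:        10111010
Step 2: Plaintext = 10111010 = 186 in decimal.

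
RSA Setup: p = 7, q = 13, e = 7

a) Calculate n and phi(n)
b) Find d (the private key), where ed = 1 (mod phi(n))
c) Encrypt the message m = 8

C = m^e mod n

Step 1: n = 7 * 13 = 91.
Step 2: phi(n) = (7-1)(13-1) = 6 * 12 = 72.
Step 3: Find d = 7^(-1) mod 72 = 31.
  Verify: 7 * 31 = 217 = 1 (mod 72).
Step 4: C = 8^7 mod 91 = 57.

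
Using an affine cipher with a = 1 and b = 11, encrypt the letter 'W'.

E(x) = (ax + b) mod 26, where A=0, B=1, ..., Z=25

Step 1: Convert 'W' to number: x = 22.
Step 2: E(22) = (1 * 22 + 11) mod 26 = 33 mod 26 = 7.
Step 3: Convert 7 back to letter: H.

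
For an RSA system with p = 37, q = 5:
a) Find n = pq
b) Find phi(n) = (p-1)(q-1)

Step 1: n = p * q = 37 * 5 = 185.
Step 2: phi(n) = (p-1)(q-1) = 36 * 4 = 144.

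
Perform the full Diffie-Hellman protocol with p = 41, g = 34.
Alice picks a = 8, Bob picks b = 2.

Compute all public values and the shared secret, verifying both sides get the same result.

Step 1: A = g^a mod p = 34^8 mod 41 = 37.
Step 2: B = g^b mod p = 34^2 mod 41 = 8.
Step 3: Alice computes s = B^a mod p = 8^8 mod 41 = 16.
Step 4: Bob computes s = A^b mod p = 37^2 mod 41 = 16.
Both sides agree: shared secret = 16.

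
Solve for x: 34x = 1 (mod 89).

Step 1: We need x such that 34 * x = 1 (mod 89).
Step 2: Using the extended Euclidean algorithm or trial:
  34 * 55 = 1870 = 21 * 89 + 1.
Step 3: Since 1870 mod 89 = 1, the inverse is x = 55.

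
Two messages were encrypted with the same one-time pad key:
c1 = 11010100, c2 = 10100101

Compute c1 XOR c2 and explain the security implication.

Step 1: c1 XOR c2 = (m1 XOR k) XOR (m2 XOR k).
Step 2: By XOR associativity/commutativity: = m1 XOR m2 XOR k XOR k = m1 XOR m2.
Step 3: 11010100 XOR 10100101 = 01110001 = 113.
Step 4: The key cancels out! An attacker learns m1 XOR m2 = 113, revealing the relationship between plaintexts.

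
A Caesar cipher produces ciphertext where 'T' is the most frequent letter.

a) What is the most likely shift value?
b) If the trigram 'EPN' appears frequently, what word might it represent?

Step 1: In English, 'E' is the most frequent letter (12.7%).
Step 2: The most frequent ciphertext letter is 'T' (position 19).
Step 3: Shift = (19 - 4) mod 26 = 15.
Step 4: Decrypt 'EPN' by shifting back 15:
  E -> P
  P -> A
  N -> Y
Step 5: 'EPN' decrypts to 'PAY'.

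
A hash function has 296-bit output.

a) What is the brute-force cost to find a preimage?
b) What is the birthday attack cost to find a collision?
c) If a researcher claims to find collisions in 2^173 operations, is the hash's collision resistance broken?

Step 1: Preimage resistance requires brute-force of 2^296 operations.
Step 2: Collision resistance (birthday bound) = 2^(296/2) = 2^148.
Step 3: The claimed attack costs 2^173 operations.
Step 4: Since 2^173 >= 2^148, the claimed attack is no faster than the generic birthday attack, so this does not break collision resistance.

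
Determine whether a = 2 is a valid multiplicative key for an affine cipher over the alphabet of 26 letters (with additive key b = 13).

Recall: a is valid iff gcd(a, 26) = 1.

Step 1: Compute gcd(2, 26).
Step 2: gcd(2, 26) = 2.
Since gcd = 2 != 1, 2 shares a common factor with 26, so it cannot be used.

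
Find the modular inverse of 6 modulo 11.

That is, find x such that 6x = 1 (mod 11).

Step 1: We need x such that 6 * x = 1 (mod 11).
Step 2: Using the extended Euclidean algorithm or trial:
  6 * 2 = 12 = 1 * 11 + 1.
Step 3: Since 12 mod 11 = 1, the inverse is x = 2.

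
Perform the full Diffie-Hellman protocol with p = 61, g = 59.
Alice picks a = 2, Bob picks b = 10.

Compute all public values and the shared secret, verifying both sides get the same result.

Step 1: A = g^a mod p = 59^2 mod 61 = 4.
Step 2: B = g^b mod p = 59^10 mod 61 = 48.
Step 3: Alice computes s = B^a mod p = 48^2 mod 61 = 47.
Step 4: Bob computes s = A^b mod p = 4^10 mod 61 = 47.
Both sides agree: shared secret = 47.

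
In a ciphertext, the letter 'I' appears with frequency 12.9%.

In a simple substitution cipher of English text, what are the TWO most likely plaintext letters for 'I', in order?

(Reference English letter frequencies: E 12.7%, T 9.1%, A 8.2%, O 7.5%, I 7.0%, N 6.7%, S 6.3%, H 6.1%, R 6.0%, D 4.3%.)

Step 1: Observed frequency of 'I' is 12.9%.
Step 2: Compute distances to each reference frequency and sort:
  E (12.7%): difference = 0.2% <-- BEST
  T (9.1%): difference = 3.8% <-- RUNNER-UP
  A (8.2%): difference = 4.7%
  O (7.5%): difference = 5.4%
  I (7.0%): difference = 5.9%
Step 3: Most likely is 'E' (12.7%, diff 0.2%); second most likely is 'T' (9.1%, diff 3.8%).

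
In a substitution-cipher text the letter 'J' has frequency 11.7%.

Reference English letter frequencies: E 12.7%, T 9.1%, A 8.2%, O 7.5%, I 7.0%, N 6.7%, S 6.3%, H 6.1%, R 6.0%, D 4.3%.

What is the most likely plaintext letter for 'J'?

Step 1: The observed frequency is 11.7%.
Step 2: Compare with English frequencies:
  E: 12.7% (difference: 1.0%) <-- closest
  T: 9.1% (difference: 2.6%)
  A: 8.2% (difference: 3.5%)
  O: 7.5% (difference: 4.2%)
  I: 7.0% (difference: 4.7%)
  N: 6.7% (difference: 5.0%)
  S: 6.3% (difference: 5.4%)
  H: 6.1% (difference: 5.6%)
  R: 6.0% (difference: 5.7%)
  D: 4.3% (difference: 7.4%)
Step 3: 'J' most likely represents 'E' (frequency 12.7%).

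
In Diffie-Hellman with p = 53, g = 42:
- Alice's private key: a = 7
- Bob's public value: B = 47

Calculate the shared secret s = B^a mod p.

Step 1: s = B^a mod p = 47^7 mod 53.
  47^1 mod 53 = 47
  47^2 mod 53 = (47 * 47) mod 53 = 36
  47^3 mod 53 = (36 * 47) mod 53 = 49
  47^4 mod 53 = (49 * 47) mod 53 = 24
  47^5 mod 53 = (24 * 47) mod 53 = 15
  47^6 mod 53 = (15 * 47) mod 53 = 16
  47^7 mod 53 = (16 * 47) mod 53 = 10
Result: shared secret = 10.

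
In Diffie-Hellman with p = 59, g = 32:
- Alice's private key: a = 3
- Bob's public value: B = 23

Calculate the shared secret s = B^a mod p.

Step 1: s = B^a mod p = 23^3 mod 59.
  23^1 mod 59 = 23
  23^2 mod 59 = (23 * 23) mod 59 = 57
  23^3 mod 59 = (57 * 23) mod 59 = 13
Result: shared secret = 13.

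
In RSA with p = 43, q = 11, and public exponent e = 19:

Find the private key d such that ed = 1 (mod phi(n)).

Step 1: n = 43 * 11 = 473.
Step 2: phi(n) = 42 * 10 = 420.
Step 3: Find d such that 19 * d = 1 (mod 420).
Step 4: d = 19^(-1) mod 420 = 199.
Verification: 19 * 199 = 3781 = 9 * 420 + 1.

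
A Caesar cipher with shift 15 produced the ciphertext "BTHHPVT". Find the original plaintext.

Step 1: Reverse the shift by subtracting 15 from each letter position.
  B (position 1) -> position (1-15) mod 26 = 12 -> M
  T (position 19) -> position (19-15) mod 26 = 4 -> E
  H (position 7) -> position (7-15) mod 26 = 18 -> S
  H (position 7) -> position (7-15) mod 26 = 18 -> S
  P (position 15) -> position (15-15) mod 26 = 0 -> A
  V (position 21) -> position (21-15) mod 26 = 6 -> G
  T (position 19) -> position (19-15) mod 26 = 4 -> E
Decrypted message: MESSAGE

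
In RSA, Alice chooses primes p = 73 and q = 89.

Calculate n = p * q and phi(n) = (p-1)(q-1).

Step 1: n = p * q = 73 * 89 = 6497.
Step 2: phi(n) = (p-1)(q-1) = 72 * 88 = 6336.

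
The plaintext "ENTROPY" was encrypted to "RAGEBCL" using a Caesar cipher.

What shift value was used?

Step 1: Compare first letters: E (position 4) -> R (position 17).
Step 2: Shift = (17 - 4) mod 26 = 13.
The shift value is 13.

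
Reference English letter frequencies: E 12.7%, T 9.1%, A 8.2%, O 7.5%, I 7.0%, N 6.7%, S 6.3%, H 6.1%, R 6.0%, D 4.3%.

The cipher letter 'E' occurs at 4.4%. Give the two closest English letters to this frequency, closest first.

Step 1: Observed frequency of 'E' is 4.4%.
Step 2: Compute distances to each reference frequency and sort:
  D (4.3%): difference = 0.1% <-- BEST
  R (6.0%): difference = 1.6% <-- RUNNER-UP
  H (6.1%): difference = 1.7%
  S (6.3%): difference = 1.9%
  N (6.7%): difference = 2.3%
Step 3: Most likely is 'D' (4.3%, diff 0.1%); second most likely is 'R' (6.0%, diff 1.6%).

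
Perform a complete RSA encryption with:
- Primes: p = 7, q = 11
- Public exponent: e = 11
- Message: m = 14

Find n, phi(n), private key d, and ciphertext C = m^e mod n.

Step 1: n = 7 * 11 = 77.
Step 2: phi(n) = (7-1)(11-1) = 6 * 10 = 60.
Step 3: Find d = 11^(-1) mod 60 = 11.
  Verify: 11 * 11 = 121 = 1 (mod 60).
Step 4: C = 14^11 mod 77 = 14.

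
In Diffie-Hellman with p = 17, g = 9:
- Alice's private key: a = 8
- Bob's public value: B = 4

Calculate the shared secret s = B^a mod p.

Step 1: s = B^a mod p = 4^8 mod 17.
  4^1 mod 17 = 4
  4^2 mod 17 = (4 * 4) mod 17 = 16
  4^3 mod 17 = (16 * 4) mod 17 = 13
  4^4 mod 17 = (13 * 4) mod 17 = 1
  4^5 mod 17 = (1 * 4) mod 17 = 4
  4^6 mod 17 = (4 * 4) mod 17 = 16
  4^7 mod 17 = (16 * 4) mod 17 = 13
  4^8 mod 17 = (13 * 4) mod 17 = 1
Result: shared secret = 1.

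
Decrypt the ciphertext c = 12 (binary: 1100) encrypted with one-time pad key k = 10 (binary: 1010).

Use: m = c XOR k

Step 1: XOR ciphertext with key:
  Ciphertext: 1100
  Key:        1010
  XOR:        0110
Step 2: Plaintext = 0110 = 6 in decimal.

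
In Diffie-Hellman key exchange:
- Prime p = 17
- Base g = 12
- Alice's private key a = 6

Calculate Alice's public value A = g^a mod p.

Step 1: A = g^a mod p = 12^6 mod 17.
  12^1 mod 17 = 12
  12^2 mod 17 = (12 * 12) mod 17 = 8
  12^3 mod 17 = (8 * 12) mod 17 = 11
  12^4 mod 17 = (11 * 12) mod 17 = 13
  12^5 mod 17 = (13 * 12) mod 17 = 3
  12^6 mod 17 = (3 * 12) mod 17 = 2
Result: A = 2.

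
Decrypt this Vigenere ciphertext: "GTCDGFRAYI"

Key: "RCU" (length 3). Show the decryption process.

Step 1: Key 'RCU' has length 3. Extended key: RCURCURCUR
Step 2: Decrypt each position:
  G(6) - R(17) = 15 = P
  T(19) - C(2) = 17 = R
  C(2) - U(20) = 8 = I
  D(3) - R(17) = 12 = M
  G(6) - C(2) = 4 = E
  F(5) - U(20) = 11 = L
  R(17) - R(17) = 0 = A
  A(0) - C(2) = 24 = Y
  Y(24) - U(20) = 4 = E
  I(8) - R(17) = 17 = R
Plaintext: PRIMELAYER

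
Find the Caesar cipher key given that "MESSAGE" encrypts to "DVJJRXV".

Step 1: Compare first letters: M (position 12) -> D (position 3).
Step 2: Shift = (3 - 12) mod 26 = 17.
The shift value is 17.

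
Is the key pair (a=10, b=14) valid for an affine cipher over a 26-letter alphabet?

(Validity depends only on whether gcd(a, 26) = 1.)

Step 1: Compute gcd(10, 26).
Step 2: gcd(10, 26) = 2.
Since gcd = 2 != 1, 10 shares a common factor with 26, so it cannot be used.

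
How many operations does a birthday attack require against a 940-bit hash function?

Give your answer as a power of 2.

Step 1: The birthday paradox gives collision probability ~50% after sqrt(2^n) = 2^(n/2) hashes.
Step 2: For 940-bit output: 2^(940/2) = 2^470.
Step 3: Approximately 2^470 hash computations needed.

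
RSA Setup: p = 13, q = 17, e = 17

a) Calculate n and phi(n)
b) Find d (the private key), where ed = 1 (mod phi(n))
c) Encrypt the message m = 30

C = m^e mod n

Step 1: n = 13 * 17 = 221.
Step 2: phi(n) = (13-1)(17-1) = 12 * 16 = 192.
Step 3: Find d = 17^(-1) mod 192 = 113.
  Verify: 17 * 113 = 1921 = 1 (mod 192).
Step 4: C = 30^17 mod 221 = 166.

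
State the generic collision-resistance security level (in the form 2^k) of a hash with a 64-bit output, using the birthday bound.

Step 1: The birthday paradox gives collision probability ~50% after sqrt(2^n) = 2^(n/2) hashes.
Step 2: For 64-bit output: 2^(64/2) = 2^32.
Step 3: Approximately 2^32 hash computations needed.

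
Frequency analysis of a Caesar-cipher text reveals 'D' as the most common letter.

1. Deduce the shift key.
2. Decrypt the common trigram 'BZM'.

Step 1: In English, 'E' is the most frequent letter (12.7%).
Step 2: The most frequent ciphertext letter is 'D' (position 3).
Step 3: Shift = (3 - 4) mod 26 = 25.
Step 4: Decrypt 'BZM' by shifting back 25:
  B -> C
  Z -> A
  M -> N
Step 5: 'BZM' decrypts to 'CAN'.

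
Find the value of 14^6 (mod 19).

Step 1: Compute 14^6 mod 19 step by step, reducing modulo 19 at each step.
  14^1 mod 19 = 14
  14^2 mod 19 = (14 * 14) mod 19 = 6
  14^3 mod 19 = (6 * 14) mod 19 = 8
  14^4 mod 19 = (8 * 14) mod 19 = 17
  14^5 mod 19 = (17 * 14) mod 19 = 10
  14^6 mod 19 = (10 * 14) mod 19 = 7
Step 2: Result = 7.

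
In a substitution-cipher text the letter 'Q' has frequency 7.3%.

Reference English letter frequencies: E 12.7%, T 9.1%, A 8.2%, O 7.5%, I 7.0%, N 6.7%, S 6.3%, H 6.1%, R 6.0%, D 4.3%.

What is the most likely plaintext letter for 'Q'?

Step 1: The observed frequency is 7.3%.
Step 2: Compare with English frequencies:
  E: 12.7% (difference: 5.4%)
  T: 9.1% (difference: 1.8%)
  A: 8.2% (difference: 0.9%)
  O: 7.5% (difference: 0.2%) <-- closest
  I: 7.0% (difference: 0.3%)
  N: 6.7% (difference: 0.6%)
  S: 6.3% (difference: 1.0%)
  H: 6.1% (difference: 1.2%)
  R: 6.0% (difference: 1.3%)
  D: 4.3% (difference: 3.0%)
Step 3: 'Q' most likely represents 'O' (frequency 7.5%).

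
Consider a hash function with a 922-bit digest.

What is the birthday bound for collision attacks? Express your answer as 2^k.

Step 1: The birthday paradox gives collision probability ~50% after sqrt(2^n) = 2^(n/2) hashes.
Step 2: For 922-bit output: 2^(922/2) = 2^461.
Step 3: Approximately 2^461 hash computations needed.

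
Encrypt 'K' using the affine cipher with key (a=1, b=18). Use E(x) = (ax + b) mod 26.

Step 1: Convert 'K' to number: x = 10.
Step 2: E(10) = (1 * 10 + 18) mod 26 = 28 mod 26 = 2.
Step 3: Convert 2 back to letter: C.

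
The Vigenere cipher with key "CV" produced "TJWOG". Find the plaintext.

Step 1: Extend key: CVCVC
Step 2: Decrypt each letter (c - k) mod 26:
  T(19) - C(2) = (19-2) mod 26 = 17 = R
  J(9) - V(21) = (9-21) mod 26 = 14 = O
  W(22) - C(2) = (22-2) mod 26 = 20 = U
  O(14) - V(21) = (14-21) mod 26 = 19 = T
  G(6) - C(2) = (6-2) mod 26 = 4 = E
Plaintext: ROUTE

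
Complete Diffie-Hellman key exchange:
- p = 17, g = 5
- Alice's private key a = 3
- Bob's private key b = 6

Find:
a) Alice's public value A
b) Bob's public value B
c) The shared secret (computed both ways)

Step 1: A = g^a mod p = 5^3 mod 17 = 6.
Step 2: B = g^b mod p = 5^6 mod 17 = 2.
Step 3: Alice computes s = B^a mod p = 2^3 mod 17 = 8.
Step 4: Bob computes s = A^b mod p = 6^6 mod 17 = 8.
Both sides agree: shared secret = 8.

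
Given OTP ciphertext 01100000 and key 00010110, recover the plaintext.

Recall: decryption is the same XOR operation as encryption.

Step 1: XOR ciphertext with key:
  Ciphertext: 01100000
  Key:        00010110
  XOR:        01110110
Step 2: Plaintext = 01110110 = 118 in decimal.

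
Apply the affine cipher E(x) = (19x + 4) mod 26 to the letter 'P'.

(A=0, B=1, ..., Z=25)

Step 1: Convert 'P' to number: x = 15.
Step 2: E(15) = (19 * 15 + 4) mod 26 = 289 mod 26 = 3.
Step 3: Convert 3 back to letter: D.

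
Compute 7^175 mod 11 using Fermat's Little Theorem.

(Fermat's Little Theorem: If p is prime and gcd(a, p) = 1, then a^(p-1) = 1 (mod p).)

Step 1: Since 11 is prime, by Fermat's Little Theorem: 7^10 = 1 (mod 11).
Step 2: Reduce exponent: 175 mod 10 = 5.
Step 3: So 7^175 = 7^5 (mod 11).
Step 4: 7^5 mod 11 = 10.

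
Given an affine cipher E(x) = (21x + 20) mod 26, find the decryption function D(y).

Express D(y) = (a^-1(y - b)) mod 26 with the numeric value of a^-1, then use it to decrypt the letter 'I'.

Step 1: Find a^-1, the modular inverse of 21 mod 26.
Step 2: We need 21 * a^-1 = 1 (mod 26).
Step 3: 21 * 5 = 105 = 4 * 26 + 1, so a^-1 = 5.
Step 4: D(y) = 5(y - 20) mod 26.
Step 5: Apply to 'I' (y = 8): D(8) = 5 * (8 - 20) mod 26 = 5 * -12 mod 26 = 18 -> 'S'.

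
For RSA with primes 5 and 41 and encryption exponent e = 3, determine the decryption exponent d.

Step 1: n = 5 * 41 = 205.
Step 2: phi(n) = 4 * 40 = 160.
Step 3: Find d such that 3 * d = 1 (mod 160).
Step 4: d = 3^(-1) mod 160 = 107.
Verification: 3 * 107 = 321 = 2 * 160 + 1.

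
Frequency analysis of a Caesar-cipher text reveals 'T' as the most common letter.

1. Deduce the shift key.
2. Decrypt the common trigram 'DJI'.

Step 1: In English, 'E' is the most frequent letter (12.7%).
Step 2: The most frequent ciphertext letter is 'T' (position 19).
Step 3: Shift = (19 - 4) mod 26 = 15.
Step 4: Decrypt 'DJI' by shifting back 15:
  D -> O
  J -> U
  I -> T
Step 5: 'DJI' decrypts to 'OUT'.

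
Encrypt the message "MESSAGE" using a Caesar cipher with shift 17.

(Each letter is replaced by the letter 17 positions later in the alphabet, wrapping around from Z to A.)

Step 1: For each letter, shift forward by 17 positions (mod 26).
  M (position 12) -> position (12+17) mod 26 = 3 -> D
  E (position 4) -> position (4+17) mod 26 = 21 -> V
  S (position 18) -> position (18+17) mod 26 = 9 -> J
  S (position 18) -> position (18+17) mod 26 = 9 -> J
  A (position 0) -> position (0+17) mod 26 = 17 -> R
  G (position 6) -> position (6+17) mod 26 = 23 -> X
  E (position 4) -> position (4+17) mod 26 = 21 -> V
Result: DVJJRXV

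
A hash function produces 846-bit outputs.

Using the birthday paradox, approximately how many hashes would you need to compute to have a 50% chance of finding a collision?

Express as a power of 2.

Step 1: The birthday paradox gives collision probability ~50% after sqrt(2^n) = 2^(n/2) hashes.
Step 2: For 846-bit output: 2^(846/2) = 2^423.
Step 3: Approximately 2^423 hash computations needed.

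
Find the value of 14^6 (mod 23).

Step 1: Compute 14^6 mod 23 step by step, reducing modulo 23 at each step.
  14^1 mod 23 = 14
  14^2 mod 23 = (14 * 14) mod 23 = 12
  14^3 mod 23 = (12 * 14) mod 23 = 7
  14^4 mod 23 = (7 * 14) mod 23 = 6
  14^5 mod 23 = (6 * 14) mod 23 = 15
  14^6 mod 23 = (15 * 14) mod 23 = 3
Step 2: Result = 3.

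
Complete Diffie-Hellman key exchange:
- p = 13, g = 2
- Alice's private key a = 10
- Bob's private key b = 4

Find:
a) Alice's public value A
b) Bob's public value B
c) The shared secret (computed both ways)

Step 1: A = g^a mod p = 2^10 mod 13 = 10.
Step 2: B = g^b mod p = 2^4 mod 13 = 3.
Step 3: Alice computes s = B^a mod p = 3^10 mod 13 = 3.
Step 4: Bob computes s = A^b mod p = 10^4 mod 13 = 3.
Both sides agree: shared secret = 3.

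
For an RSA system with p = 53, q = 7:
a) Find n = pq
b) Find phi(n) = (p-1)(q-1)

Step 1: n = p * q = 53 * 7 = 371.
Step 2: phi(n) = (p-1)(q-1) = 52 * 6 = 312.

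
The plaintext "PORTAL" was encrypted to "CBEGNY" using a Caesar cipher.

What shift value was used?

Step 1: Compare first letters: P (position 15) -> C (position 2).
Step 2: Shift = (2 - 15) mod 26 = 13.
The shift value is 13.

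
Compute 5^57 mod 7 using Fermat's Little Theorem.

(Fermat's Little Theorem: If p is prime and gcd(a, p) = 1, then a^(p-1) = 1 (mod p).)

Step 1: Since 7 is prime, by Fermat's Little Theorem: 5^6 = 1 (mod 7).
Step 2: Reduce exponent: 57 mod 6 = 3.
Step 3: So 5^57 = 5^3 (mod 7).
Step 4: 5^3 mod 7 = 6.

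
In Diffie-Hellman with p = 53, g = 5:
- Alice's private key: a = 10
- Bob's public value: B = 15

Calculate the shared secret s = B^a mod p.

Step 1: s = B^a mod p = 15^10 mod 53.
  15^1 mod 53 = 15
  15^2 mod 53 = (15 * 15) mod 53 = 13
  15^3 mod 53 = (13 * 15) mod 53 = 36
  15^4 mod 53 = (36 * 15) mod 53 = 10
  15^5 mod 53 = (10 * 15) mod 53 = 44
  15^6 mod 53 = (44 * 15) mod 53 = 24
  15^7 mod 53 = (24 * 15) mod 53 = 42
  15^8 mod 53 = (42 * 15) mod 53 = 47
  15^9 mod 53 = (47 * 15) mod 53 = 16
  15^10 mod 53 = (16 * 15) mod 53 = 28
Result: shared secret = 28.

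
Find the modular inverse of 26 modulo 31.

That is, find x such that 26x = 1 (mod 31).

Step 1: We need x such that 26 * x = 1 (mod 31).
Step 2: Using the extended Euclidean algorithm or trial:
  26 * 6 = 156 = 5 * 31 + 1.
Step 3: Since 156 mod 31 = 1, the inverse is x = 6.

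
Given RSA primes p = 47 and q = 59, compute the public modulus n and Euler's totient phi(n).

Step 1: n = p * q = 47 * 59 = 2773.
Step 2: phi(n) = (p-1)(q-1) = 46 * 58 = 2668.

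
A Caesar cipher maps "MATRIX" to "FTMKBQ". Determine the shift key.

Step 1: Compare first letters: M (position 12) -> F (position 5).
Step 2: Shift = (5 - 12) mod 26 = 19.
The shift value is 19.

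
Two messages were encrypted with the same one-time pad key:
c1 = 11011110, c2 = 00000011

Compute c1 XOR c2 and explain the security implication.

Step 1: c1 XOR c2 = (m1 XOR k) XOR (m2 XOR k).
Step 2: By XOR associativity/commutativity: = m1 XOR m2 XOR k XOR k = m1 XOR m2.
Step 3: 11011110 XOR 00000011 = 11011101 = 221.
Step 4: The key cancels out! An attacker learns m1 XOR m2 = 221, revealing the relationship between plaintexts.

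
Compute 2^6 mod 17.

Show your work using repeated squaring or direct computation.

Step 1: Compute 2^6 mod 17 step by step, reducing modulo 17 at each step.
  2^1 mod 17 = 2
  2^2 mod 17 = (2 * 2) mod 17 = 4
  2^3 mod 17 = (4 * 2) mod 17 = 8
  2^4 mod 17 = (8 * 2) mod 17 = 16
  2^5 mod 17 = (16 * 2) mod 17 = 15
  2^6 mod 17 = (15 * 2) mod 17 = 13
Step 2: Result = 13.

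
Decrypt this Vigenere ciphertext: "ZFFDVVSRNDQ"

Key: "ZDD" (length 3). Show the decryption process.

Step 1: Key 'ZDD' has length 3. Extended key: ZDDZDDZDDZD
Step 2: Decrypt each position:
  Z(25) - Z(25) = 0 = A
  F(5) - D(3) = 2 = C
  F(5) - D(3) = 2 = C
  D(3) - Z(25) = 4 = E
  V(21) - D(3) = 18 = S
  V(21) - D(3) = 18 = S
  S(18) - Z(25) = 19 = T
  R(17) - D(3) = 14 = O
  N(13) - D(3) = 10 = K
  D(3) - Z(25) = 4 = E
  Q(16) - D(3) = 13 = N
Plaintext: ACCESSTOKEN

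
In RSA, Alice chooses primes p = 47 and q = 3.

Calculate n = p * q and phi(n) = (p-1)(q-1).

Step 1: n = p * q = 47 * 3 = 141.
Step 2: phi(n) = (p-1)(q-1) = 46 * 2 = 92.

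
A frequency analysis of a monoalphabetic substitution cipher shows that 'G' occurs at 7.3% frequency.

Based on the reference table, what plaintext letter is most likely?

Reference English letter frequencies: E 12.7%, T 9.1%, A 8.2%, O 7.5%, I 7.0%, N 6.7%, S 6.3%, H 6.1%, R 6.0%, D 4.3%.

Step 1: The observed frequency is 7.3%.
Step 2: Compare with English frequencies:
  E: 12.7% (difference: 5.4%)
  T: 9.1% (difference: 1.8%)
  A: 8.2% (difference: 0.9%)
  O: 7.5% (difference: 0.2%) <-- closest
  I: 7.0% (difference: 0.3%)
  N: 6.7% (difference: 0.6%)
  S: 6.3% (difference: 1.0%)
  H: 6.1% (difference: 1.2%)
  R: 6.0% (difference: 1.3%)
  D: 4.3% (difference: 3.0%)
Step 3: 'G' most likely represents 'O' (frequency 7.5%).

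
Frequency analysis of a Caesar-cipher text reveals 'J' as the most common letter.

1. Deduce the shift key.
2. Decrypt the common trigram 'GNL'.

Step 1: In English, 'E' is the most frequent letter (12.7%).
Step 2: The most frequent ciphertext letter is 'J' (position 9).
Step 3: Shift = (9 - 4) mod 26 = 5.
Step 4: Decrypt 'GNL' by shifting back 5:
  G -> B
  N -> I
  L -> G
Step 5: 'GNL' decrypts to 'BIG'.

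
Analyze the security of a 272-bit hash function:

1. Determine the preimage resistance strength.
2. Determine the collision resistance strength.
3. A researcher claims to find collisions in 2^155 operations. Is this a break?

Step 1: Preimage resistance requires brute-force of 2^272 operations.
Step 2: Collision resistance (birthday bound) = 2^(272/2) = 2^136.
Step 3: The claimed attack costs 2^155 operations.
Step 4: Since 2^155 >= 2^136, the claimed attack is no faster than the generic birthday attack, so this does not break collision resistance.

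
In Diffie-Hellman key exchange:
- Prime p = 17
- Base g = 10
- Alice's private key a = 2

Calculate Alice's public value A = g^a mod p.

Step 1: A = g^a mod p = 10^2 mod 17.
  10^1 mod 17 = 10
  10^2 mod 17 = (10 * 10) mod 17 = 15
Result: A = 15.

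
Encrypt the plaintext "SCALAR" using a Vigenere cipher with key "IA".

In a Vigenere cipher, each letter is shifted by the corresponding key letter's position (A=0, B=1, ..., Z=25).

Step 1: Repeat key to match plaintext length:
  Plaintext: SCALAR
  Key:       IAIAIA
Step 2: Encrypt each letter:
  S(18) + I(8) = (18+8) mod 26 = 0 = A
  C(2) + A(0) = (2+0) mod 26 = 2 = C
  A(0) + I(8) = (0+8) mod 26 = 8 = I
  L(11) + A(0) = (11+0) mod 26 = 11 = L
  A(0) + I(8) = (0+8) mod 26 = 8 = I
  R(17) + A(0) = (17+0) mod 26 = 17 = R
Ciphertext: ACILIR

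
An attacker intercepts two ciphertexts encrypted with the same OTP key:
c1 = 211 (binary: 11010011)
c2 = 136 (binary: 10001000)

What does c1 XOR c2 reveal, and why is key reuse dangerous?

Step 1: c1 XOR c2 = (m1 XOR k) XOR (m2 XOR k).
Step 2: By XOR associativity/commutativity: = m1 XOR m2 XOR k XOR k = m1 XOR m2.
Step 3: 11010011 XOR 10001000 = 01011011 = 91.
Step 4: The key cancels out! An attacker learns m1 XOR m2 = 91, revealing the relationship between plaintexts.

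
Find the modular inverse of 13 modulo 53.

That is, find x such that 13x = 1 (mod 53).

Step 1: We need x such that 13 * x = 1 (mod 53).
Step 2: Using the extended Euclidean algorithm or trial:
  13 * 49 = 637 = 12 * 53 + 1.
Step 3: Since 637 mod 53 = 1, the inverse is x = 49.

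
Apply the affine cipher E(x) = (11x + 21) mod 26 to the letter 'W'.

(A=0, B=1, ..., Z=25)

Step 1: Convert 'W' to number: x = 22.
Step 2: E(22) = (11 * 22 + 21) mod 26 = 263 mod 26 = 3.
Step 3: Convert 3 back to letter: D.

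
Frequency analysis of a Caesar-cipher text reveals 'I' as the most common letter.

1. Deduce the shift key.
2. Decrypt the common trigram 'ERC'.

Step 1: In English, 'E' is the most frequent letter (12.7%).
Step 2: The most frequent ciphertext letter is 'I' (position 8).
Step 3: Shift = (8 - 4) mod 26 = 4.
Step 4: Decrypt 'ERC' by shifting back 4:
  E -> A
  R -> N
  C -> Y
Step 5: 'ERC' decrypts to 'ANY'.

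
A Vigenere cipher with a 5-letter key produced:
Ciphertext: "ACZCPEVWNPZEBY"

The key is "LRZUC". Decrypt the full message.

Step 1: Key 'LRZUC' has length 5. Extended key: LRZUCLRZUCLRZU
Step 2: Decrypt each position:
  A(0) - L(11) = 15 = P
  C(2) - R(17) = 11 = L
  Z(25) - Z(25) = 0 = A
  C(2) - U(20) = 8 = I
  P(15) - C(2) = 13 = N
  E(4) - L(11) = 19 = T
  V(21) - R(17) = 4 = E
  W(22) - Z(25) = 23 = X
  N(13) - U(20) = 19 = T
  P(15) - C(2) = 13 = N
  Z(25) - L(11) = 14 = O
  E(4) - R(17) = 13 = N
  B(1) - Z(25) = 2 = C
  Y(24) - U(20) = 4 = E
Plaintext: PLAINTEXTNONCE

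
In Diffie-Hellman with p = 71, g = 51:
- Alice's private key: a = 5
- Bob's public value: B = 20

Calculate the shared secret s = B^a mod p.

Step 1: s = B^a mod p = 20^5 mod 71.
  20^1 mod 71 = 20
  20^2 mod 71 = (20 * 20) mod 71 = 45
  20^3 mod 71 = (45 * 20) mod 71 = 48
  20^4 mod 71 = (48 * 20) mod 71 = 37
  20^5 mod 71 = (37 * 20) mod 71 = 30
Result: shared secret = 30.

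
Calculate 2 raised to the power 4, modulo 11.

Step 1: Compute 2^4 mod 11 step by step, reducing modulo 11 at each step.
  2^1 mod 11 = 2
  2^2 mod 11 = (2 * 2) mod 11 = 4
  2^3 mod 11 = (4 * 2) mod 11 = 8
  2^4 mod 11 = (8 * 2) mod 11 = 5
Step 2: Result = 5.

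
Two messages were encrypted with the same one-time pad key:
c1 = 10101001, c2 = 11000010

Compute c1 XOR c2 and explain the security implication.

Step 1: c1 XOR c2 = (m1 XOR k) XOR (m2 XOR k).
Step 2: By XOR associativity/commutativity: = m1 XOR m2 XOR k XOR k = m1 XOR m2.
Step 3: 10101001 XOR 11000010 = 01101011 = 107.
Step 4: The key cancels out! An attacker learns m1 XOR m2 = 107, revealing the relationship between plaintexts.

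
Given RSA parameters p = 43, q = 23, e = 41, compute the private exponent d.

Step 1: n = 43 * 23 = 989.
Step 2: phi(n) = 42 * 22 = 924.
Step 3: Find d such that 41 * d = 1 (mod 924).
Step 4: d = 41^(-1) mod 924 = 293.
Verification: 41 * 293 = 12013 = 13 * 924 + 1.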